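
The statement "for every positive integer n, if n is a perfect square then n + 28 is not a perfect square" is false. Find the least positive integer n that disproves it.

We need the least positive integer n for which n is a perfect square but n + 28 is a perfect square.
n = 1: 1 + 28 = 29, not a perfect square.
n = 4: 4 + 28 = 32, not a perfect square.
n = 9: 9 + 28 = 37, not a perfect square.
n = 16: 16 + 28 = 44, not a perfect square.
n = 25: 25 + 28 = 53, not a perfect square.
n = 36: 36 = 6² and 36 + 28 = 64 = 8².
Thus n = 36 disproves the claim, and no smaller n works.

n = 36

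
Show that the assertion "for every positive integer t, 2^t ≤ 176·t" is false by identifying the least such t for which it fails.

t = 11

A counterexample is any positive integer t such that 2^t > 176·t; we check each in order.
For t = 1, 2, 3, 4, 5, 6, 7, 8, 9, 10 the conclusion holds.
t = 11: 2^t = 2048 and 176·t = 1936, so 2048 > 1936.
So t = 11 is the smallest counterexample.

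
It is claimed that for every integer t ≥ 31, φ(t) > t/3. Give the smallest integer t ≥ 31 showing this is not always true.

We need the least integer t ≥ 31 for which the claim fails.
t = 31: φ(31) = 30 and 31/3 = 31/3, so φ(31) > 31/3.
t = 32: φ(32) = 16 and 32/3 = 32/3, so φ(32) > 32/3.
t = 33: φ(33) = 20 and 33/3 = 11, so φ(33) > 33/3.
t = 34: φ(34) = 16 and 34/3 = 34/3, so φ(34) > 34/3.
t = 35: φ(35) = 24 and 35/3 = 35/3, so φ(35) > 35/3.
t = 36: φ(36) = 12 and 36/3 = 12, so φ(36) ≤ 36/3.
Thus t = 36 disproves the claim, and no smaller t works.

t = 36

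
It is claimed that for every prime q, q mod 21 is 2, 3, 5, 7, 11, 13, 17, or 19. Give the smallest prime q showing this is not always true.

q = 29

We need the least prime q for which the claim fails.
For q = 2, 3, 5, 7, 11, 13, 17, 19, 23 the conclusion holds.
q = 29: 29 mod 21 = 8 — not in {2, 3, 5, 7, 11, 13, 17, 19}.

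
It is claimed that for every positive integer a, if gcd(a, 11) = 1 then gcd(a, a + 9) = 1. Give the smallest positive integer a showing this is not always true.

a = 3

We need the least positive integer a for which gcd(a, 11) = 1 but gcd(a, a + 9) > 1.
For a = 1, 2 the conclusion holds.
a = 3: gcd(3, 12) = 3.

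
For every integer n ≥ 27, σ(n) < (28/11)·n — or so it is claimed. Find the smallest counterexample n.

We need the least integer n ≥ 27 for which the claim fails.
The first 21 eligible values, up to n = 47, all satisfy the conclusion.
n = 48: σ(48) = 124; 124 ≥ 1344/11.
Hence n = 48 is a counterexample.

n = 48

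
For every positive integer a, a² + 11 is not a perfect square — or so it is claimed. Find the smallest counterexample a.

We need the least positive integer a for which a² + 11 is a perfect square.
a = 1: 1² + 11 = 12, not a perfect square.
a = 2: 2² + 11 = 15, not a perfect square.
a = 3: 3² + 11 = 20, not a perfect square.
a = 4: 4² + 11 = 27, not a perfect square.
a = 5: 5² + 11 = 36 = 6², a perfect square.

a = 5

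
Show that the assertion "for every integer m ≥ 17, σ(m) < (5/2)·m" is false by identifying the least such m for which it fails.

A counterexample is any integer m ≥ 17 such that the claim fails; we check each in order.
For m = 17, 18, 19, 20, 21, 22, 23 the conclusion holds.
m = 24: σ(24) = 60; 60 ≥ 60.
Thus m = 24 disproves the claim, and no smaller m works.

m = 24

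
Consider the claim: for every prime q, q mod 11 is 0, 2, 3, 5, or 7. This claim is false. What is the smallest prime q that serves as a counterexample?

Check each prime q in order until the claim fails.
The first 6 eligible values, up to q = 13, all satisfy the conclusion.
q = 17: 17 mod 11 = 6 — not in {0, 2, 3, 5, 7}.
Thus q = 17 disproves the claim, and no smaller q works.

q = 17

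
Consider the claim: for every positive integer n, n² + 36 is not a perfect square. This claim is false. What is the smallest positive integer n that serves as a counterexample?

We need the least positive integer n for which n² + 36 is a perfect square.
For n = 1, 2, 3, 4, 5, 6, 7 the conclusion holds.
n = 8: 8² + 36 = 100 = 10², a perfect square.
Hence n = 8 is a counterexample.

n = 8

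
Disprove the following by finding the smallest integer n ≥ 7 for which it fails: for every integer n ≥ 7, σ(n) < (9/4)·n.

n = 12

We need the least integer n ≥ 7 for which the claim fails.
n = 7: σ(7) = 8; 8 < 63/4.
n = 8: σ(8) = 15; 15 < 18.
n = 9: σ(9) = 13; 13 < 81/4.
n = 10: σ(10) = 18; 18 < 45/2.
n = 11: σ(11) = 12; 12 < 99/4.
n = 12: σ(12) = 28; 28 ≥ 27.
So n = 12 is the smallest counterexample.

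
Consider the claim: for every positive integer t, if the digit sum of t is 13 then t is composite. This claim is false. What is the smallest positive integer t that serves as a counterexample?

t = 49: digit sum 13; 49 is composite.
t = 58: digit sum 13; 58 is composite.
t = 67: digit sum 13; 67 is prime, not composite.
So t = 67 is the smallest counterexample.

t = 67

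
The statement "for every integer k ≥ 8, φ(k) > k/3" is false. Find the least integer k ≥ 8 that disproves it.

k = 12

Check each integer k ≥ 8 in order until the claim fails.
k = 8: φ(8) = 4 and 8/3 = 8/3, so φ(8) > 8/3.
k = 9: φ(9) = 6 and 9/3 = 3, so φ(9) > 9/3.
k = 10: φ(10) = 4 and 10/3 = 10/3, so φ(10) > 10/3.
k = 11: φ(11) = 10 and 11/3 = 11/3, so φ(11) > 11/3.
k = 12: φ(12) = 4 and 12/3 = 4, so φ(12) ≤ 12/3.
Hence k = 12 is a counterexample.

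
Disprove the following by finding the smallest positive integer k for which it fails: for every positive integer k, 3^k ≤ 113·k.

k = 6

We need the least positive integer k for which 3^k > 113·k.
k = 1: 3^k = 3 and 113·k = 113, so 3 ≤ 113.
k = 2: 3^k = 9 and 113·k = 226, so 9 ≤ 226.
k = 3: 3^k = 27 and 113·k = 339, so 27 ≤ 339.
k = 4: 3^k = 81 and 113·k = 452, so 81 ≤ 452.
k = 5: 3^k = 243 and 113·k = 565, so 243 ≤ 565.
k = 6: 3^k = 729 and 113·k = 678, so 729 > 678.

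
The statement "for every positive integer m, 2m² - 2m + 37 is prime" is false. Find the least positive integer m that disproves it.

We need the least positive integer m for which 2m² - 2m + 37 is not prime.
m = 1: 2m² - 2m + 37 = 37, prime.
m = 2: 2m² - 2m + 37 = 41, prime.
m = 3: 2m² - 2m + 37 = 49 = 7 × 7, composite.
So m = 3 is the smallest counterexample.

m = 3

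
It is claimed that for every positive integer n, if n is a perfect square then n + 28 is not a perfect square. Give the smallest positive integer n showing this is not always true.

n = 36

n = 1: 1 + 28 = 29, not a perfect square.
n = 4: 4 + 28 = 32, not a perfect square.
n = 9: 9 + 28 = 37, not a perfect square.
n = 16: 16 + 28 = 44, not a perfect square.
n = 25: 25 + 28 = 53, not a perfect square.
n = 36: 36 = 6² and 36 + 28 = 64 = 8².
So n = 36 is the smallest counterexample.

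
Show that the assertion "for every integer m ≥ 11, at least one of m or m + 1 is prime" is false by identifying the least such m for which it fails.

Check each integer m ≥ 11 in order until m, m + 1 are both composite.
m = 11: 11 is prime.
m = 12: 13 is prime.
m = 13: 13 is prime.
m = 14: 14 = 2 × 7; 15 = 3 × 5 — both composite.

m = 14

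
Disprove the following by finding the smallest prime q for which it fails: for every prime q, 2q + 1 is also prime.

q = 7

A counterexample is any prime q such that 2q + 1 is not prime; we check each in order.
q = 2: 2q + 1 = 5, prime.
q = 3: 2q + 1 = 7, prime.
q = 5: 2q + 1 = 11, prime.
q = 7: 2q + 1 = 15 = 3 × 5, not prime.
Hence q = 7 is a counterexample.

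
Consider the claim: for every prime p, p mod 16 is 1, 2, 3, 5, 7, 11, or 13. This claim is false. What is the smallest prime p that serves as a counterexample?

We need the least prime p for which the claim fails.
For p = 2, 3, 5, 7, 11, 13, 17, 19, 23, 29 the conclusion holds.
p = 31: 31 mod 16 = 15 — not in {1, 2, 3, 5, 7, 11, 13}.
So p = 31 is the smallest counterexample.

p = 31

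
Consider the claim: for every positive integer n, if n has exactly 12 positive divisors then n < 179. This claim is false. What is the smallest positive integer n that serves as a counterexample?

The first 12 eligible values, up to n = 160, all satisfy the conclusion.
n = 198: τ(198) = 12; 198 ≥ 179.
Hence n = 198 is a counterexample.

n = 198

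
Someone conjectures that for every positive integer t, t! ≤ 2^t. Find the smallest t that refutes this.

For t = 1, 2, 3 the conclusion holds.
t = 4: t! = 24 and 2^t = 16, so 24 > 16.
Thus t = 4 disproves the claim, and no smaller t works.

t = 4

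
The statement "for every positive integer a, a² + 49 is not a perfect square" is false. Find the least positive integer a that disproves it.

a = 24

Check each positive integer a in order until a² + 49 is a perfect square.
For a = 1, 2, 3, 4, …, 21, 22, 23 the conclusion holds.
a = 24: 24² + 49 = 625 = 25², a perfect square.
So a = 24 is the smallest counterexample.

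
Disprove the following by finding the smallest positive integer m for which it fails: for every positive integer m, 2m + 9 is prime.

m = 3

A counterexample is any positive integer m such that 2m + 9 is not prime; we check each in order.
m = 1: 2m + 9 = 11, prime.
m = 2: 2m + 9 = 13, prime.
m = 3: 2m + 9 = 15 = 3 × 5, composite.
Hence m = 3 is a counterexample.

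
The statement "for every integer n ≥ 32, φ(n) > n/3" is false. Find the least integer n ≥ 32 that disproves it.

n = 36

Check each integer n ≥ 32 in order until the claim fails.
n = 32: φ(32) = 16 and 32/3 = 32/3, so φ(32) > 32/3.
n = 33: φ(33) = 20 and 33/3 = 11, so φ(33) > 33/3.
n = 34: φ(34) = 16 and 34/3 = 34/3, so φ(34) > 34/3.
n = 35: φ(35) = 24 and 35/3 = 35/3, so φ(35) > 35/3.
n = 36: φ(36) = 12 and 36/3 = 12, so φ(36) ≤ 36/3.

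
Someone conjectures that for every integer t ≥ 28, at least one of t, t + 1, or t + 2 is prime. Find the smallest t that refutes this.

t = 32

A counterexample is any integer t ≥ 28 such that t, t + 1, t + 2 are all composite; we check each in order.
For t = 28, 29, 30, 31 the conclusion holds.
t = 32: 32 = 2 × 16; 33 = 3 × 11; 34 = 2 × 17 — all composite.
Hence t = 32 is a counterexample.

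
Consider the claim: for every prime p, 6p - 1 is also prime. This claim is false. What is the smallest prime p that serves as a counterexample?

Check each prime p in order until 6p - 1 is not prime.
For p = 2, 3, 5, 7 the conclusion holds.
p = 11: 6p - 1 = 65 = 5 × 13, not prime.

p = 11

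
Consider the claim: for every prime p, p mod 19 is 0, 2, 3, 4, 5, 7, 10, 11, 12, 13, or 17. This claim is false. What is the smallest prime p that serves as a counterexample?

Check each prime p in order until the claim fails.
For p = 2, 3, 5, 7, …, 23, 29, 31 the conclusion holds.
p = 37: 37 mod 19 = 18 — not in {0, 2, 3, 4, 5, 7, 10, 11, 12, 13, 17}.
Hence p = 37 is a counterexample.

p = 37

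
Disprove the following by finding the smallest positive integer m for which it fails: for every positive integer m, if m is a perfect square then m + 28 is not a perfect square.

m = 36

Check each positive integer m in order until m is a perfect square but m + 28 is a perfect square.
The first 5 eligible values, up to m = 25, all satisfy the conclusion.
m = 36: 36 = 6² and 36 + 28 = 64 = 8².
Hence m = 36 is a counterexample.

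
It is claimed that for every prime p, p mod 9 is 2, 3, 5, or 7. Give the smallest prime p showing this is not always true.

p = 13

We need the least prime p for which the claim fails.
p = 2: 2 mod 9 = 2.
p = 3: 3 mod 9 = 3.
p = 5: 5 mod 9 = 5.
p = 7: 7 mod 9 = 7.
p = 11: 11 mod 9 = 2.
p = 13: 13 mod 9 = 4 — not in {2, 3, 5, 7}.
So p = 13 is the smallest counterexample.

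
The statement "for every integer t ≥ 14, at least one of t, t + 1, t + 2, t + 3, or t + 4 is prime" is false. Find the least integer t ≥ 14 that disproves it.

t = 24

A counterexample is any integer t ≥ 14 such that t, t + 1, t + 2, t + 3, t + 4 are all composite; we check each in order.
For t = 14, 15, 16, 17, 18, 19, 20, 21, 22, 23 the conclusion holds.
t = 24: 24 = 2 × 12; 25 = 5 × 5; 26 = 2 × 13; 27 = 3 × 9; 28 = 2 × 14 — all composite.
So t = 24 is the smallest counterexample.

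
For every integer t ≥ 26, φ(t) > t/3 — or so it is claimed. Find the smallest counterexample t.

t = 30

Check each integer t ≥ 26 in order until the claim fails.
For t = 26, 27, 28, 29 the conclusion holds.
t = 30: φ(30) = 8 and 30/3 = 10, so φ(30) ≤ 30/3.
So t = 30 is the smallest counterexample.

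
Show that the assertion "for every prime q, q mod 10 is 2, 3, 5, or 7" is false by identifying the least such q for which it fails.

Check each prime q in order until the claim fails.
For q = 2, 3, 5, 7 the conclusion holds.
q = 11: 11 mod 10 = 1 — not in {2, 3, 5, 7}.

q = 11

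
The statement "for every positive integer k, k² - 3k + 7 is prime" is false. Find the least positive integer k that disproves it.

A counterexample is any positive integer k such that k² - 3k + 7 is not prime; we check each in order.
The first 5 eligible values, up to k = 5, all satisfy the conclusion.
k = 6: k² - 3k + 7 = 25 = 5 × 5, composite.
Hence k = 6 is a counterexample.

k = 6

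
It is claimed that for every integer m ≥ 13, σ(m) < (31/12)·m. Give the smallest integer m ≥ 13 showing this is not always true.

The first 35 eligible values, up to m = 47, all satisfy the conclusion.
m = 48: σ(48) = 124; 124 ≥ 124.

m = 48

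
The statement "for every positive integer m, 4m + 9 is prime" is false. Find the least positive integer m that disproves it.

We need the least positive integer m for which 4m + 9 is not prime.
m = 1: 4m + 9 = 13, prime.
m = 2: 4m + 9 = 17, prime.
m = 3: 4m + 9 = 21 = 3 × 7, composite.
Thus m = 3 disproves the claim, and no smaller m works.

m = 3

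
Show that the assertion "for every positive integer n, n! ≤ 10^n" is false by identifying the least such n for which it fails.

We need the least positive integer n for which n! > 10^n.
The first 24 eligible values, up to n = 24, all satisfy the conclusion.
n = 25: n! = 15511210043330985984000000 and 10^n = 10000000000000000000000000, so 15511210043330985984000000 > 10000000000000000000000000.

n = 25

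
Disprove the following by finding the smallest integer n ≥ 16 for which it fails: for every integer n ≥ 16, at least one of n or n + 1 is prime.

A counterexample is any integer n ≥ 16 such that n, n + 1 are both composite; we check each in order.
For n = 16, 17, 18, 19 the conclusion holds.
n = 20: 20 = 2 × 10; 21 = 3 × 7 — both composite.
So n = 20 is the smallest counterexample.

n = 20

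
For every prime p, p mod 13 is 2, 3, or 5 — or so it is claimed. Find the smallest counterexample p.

p = 7

Check each prime p in order until the claim fails.
For p = 2, 3, 5 the conclusion holds.
p = 7: 7 mod 13 = 7 — not in {2, 3, 5}.
Thus p = 7 disproves the claim, and no smaller p works.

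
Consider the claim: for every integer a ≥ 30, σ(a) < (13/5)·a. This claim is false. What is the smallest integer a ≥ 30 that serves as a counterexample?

a = 60

Check each integer a ≥ 30 in order until the claim fails.
For a = 30, 31, 32, 33, …, 57, 58, 59 the conclusion holds.
a = 60: σ(60) = 168; 168 ≥ 156.
Thus a = 60 disproves the claim, and no smaller a works.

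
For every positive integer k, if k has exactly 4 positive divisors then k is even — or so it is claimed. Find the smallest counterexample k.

k = 15

Check each positive integer k in order until k has exactly 4 positive divisors but k is odd.
For k = 6, 8, 10, 14 the conclusion holds.
k = 15: divisors of 15: 1, 3, 5, 15; 15 is odd.
Thus k = 15 disproves the claim, and no smaller k works.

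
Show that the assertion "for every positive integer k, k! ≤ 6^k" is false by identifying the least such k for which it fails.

k = 14

For k = 1, 2, 3, 4, …, 11, 12, 13 the conclusion holds.
k = 14: k! = 87178291200 and 6^k = 78364164096, so 87178291200 > 78364164096.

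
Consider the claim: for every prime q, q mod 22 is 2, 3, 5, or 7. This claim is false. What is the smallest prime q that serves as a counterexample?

A counterexample is any prime q such that the claim fails; we check each in order.
q = 2: 2 mod 22 = 2.
q = 3: 3 mod 22 = 3.
q = 5: 5 mod 22 = 5.
q = 7: 7 mod 22 = 7.
q = 11: 11 mod 22 = 11 — not in {2, 3, 5, 7}.

q = 11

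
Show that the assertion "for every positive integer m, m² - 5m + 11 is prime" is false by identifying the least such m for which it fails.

A counterexample is any positive integer m such that m² - 5m + 11 is not prime; we check each in order.
For m = 1, 2, 3, 4, 5, 6 the conclusion holds.
m = 7: m² - 5m + 11 = 25 = 5 × 5, composite.
Thus m = 7 disproves the claim, and no smaller m works.

m = 7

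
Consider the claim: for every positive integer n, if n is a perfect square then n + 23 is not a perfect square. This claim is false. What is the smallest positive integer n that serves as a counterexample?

n = 121

A counterexample is any positive integer n such that n is a perfect square but n + 23 is a perfect square; we check each in order.
For n = 1, 4, 9, 16, 25, 36, 49, 64, 81, 100 the conclusion holds.
n = 121: 121 = 11² and 121 + 23 = 144 = 12².
Hence n = 121 is a counterexample.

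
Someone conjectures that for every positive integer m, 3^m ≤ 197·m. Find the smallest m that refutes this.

m = 7

We need the least positive integer m for which 3^m > 197·m.
The first 6 eligible values, up to m = 6, all satisfy the conclusion.
m = 7: 3^m = 2187 and 197·m = 1379, so 2187 > 1379.
Thus m = 7 disproves the claim, and no smaller m works.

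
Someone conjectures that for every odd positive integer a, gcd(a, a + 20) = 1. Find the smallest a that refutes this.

a = 5

a = 1: gcd(1, 21) = 1.
a = 3: gcd(3, 23) = 1.
a = 5: gcd(5, 25) = 5.
Hence a = 5 is a counterexample.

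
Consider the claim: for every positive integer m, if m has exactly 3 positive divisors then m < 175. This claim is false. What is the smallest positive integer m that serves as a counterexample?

A counterexample is any positive integer m such that m has exactly 3 positive divisors but the claim fails; we check each in order.
For m = 4, 9, 25, 49, 121, 169 the conclusion holds.
m = 289: τ(289) = 3; 289 ≥ 175.
Hence m = 289 is a counterexample.

m = 289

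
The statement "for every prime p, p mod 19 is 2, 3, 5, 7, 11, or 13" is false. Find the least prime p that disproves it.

p = 17

A counterexample is any prime p such that the claim fails; we check each in order.
The first 6 eligible values, up to p = 13, all satisfy the conclusion.
p = 17: 17 mod 19 = 17 — not in {2, 3, 5, 7, 11, 13}.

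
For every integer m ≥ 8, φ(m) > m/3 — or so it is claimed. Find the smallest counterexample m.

We need the least integer m ≥ 8 for which the claim fails.
m = 8: φ(8) = 4 and 8/3 = 8/3, so φ(8) > 8/3.
m = 9: φ(9) = 6 and 9/3 = 3, so φ(9) > 9/3.
m = 10: φ(10) = 4 and 10/3 = 10/3, so φ(10) > 10/3.
m = 11: φ(11) = 10 and 11/3 = 11/3, so φ(11) > 11/3.
m = 12: φ(12) = 4 and 12/3 = 4, so φ(12) ≤ 12/3.
So m = 12 is the smallest counterexample.

m = 12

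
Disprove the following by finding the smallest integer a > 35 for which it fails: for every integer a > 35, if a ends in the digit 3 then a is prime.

a = 63

For a = 43, 53 the conclusion holds.
a = 63: 63 ends in 3; 63 = 3 × 21, composite.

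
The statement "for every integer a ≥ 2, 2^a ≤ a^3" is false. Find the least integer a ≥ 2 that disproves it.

A counterexample is any integer a ≥ 2 such that 2^a > a^3; we check each in order.
a = 2: 2^a = 4 and a^3 = 8, so 4 ≤ 8.
a = 3: 2^a = 8 and a^3 = 27, so 8 ≤ 27.
a = 4: 2^a = 16 and a^3 = 64, so 16 ≤ 64.
a = 5: 2^a = 32 and a^3 = 125, so 32 ≤ 125.
a = 6: 2^a = 64 and a^3 = 216, so 64 ≤ 216.
a = 7: 2^a = 128 and a^3 = 343, so 128 ≤ 343.
a = 8: 2^a = 256 and a^3 = 512, so 256 ≤ 512.
a = 9: 2^a = 512 and a^3 = 729, so 512 ≤ 729.
a = 10: 2^a = 1024 and a^3 = 1000, so 1024 > 1000.
Thus a = 10 disproves the claim, and no smaller a works.

a = 10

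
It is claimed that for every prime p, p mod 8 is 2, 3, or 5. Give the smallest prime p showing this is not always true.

p = 7

For p = 2, 3, 5 the conclusion holds.
p = 7: 7 mod 8 = 7 — not in {2, 3, 5}.
Hence p = 7 is a counterexample.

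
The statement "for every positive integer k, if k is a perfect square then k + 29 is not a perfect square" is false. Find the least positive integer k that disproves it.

Check each positive integer k in order until k is a perfect square but k + 29 is a perfect square.
For k = 1, 4, 9, 16, …, 121, 144, 169 the conclusion holds.
k = 196: 196 = 14² and 196 + 29 = 225 = 15².
So k = 196 is the smallest counterexample.

k = 196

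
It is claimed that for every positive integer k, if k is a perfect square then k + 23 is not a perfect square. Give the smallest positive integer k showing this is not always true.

k = 121

For k = 1, 4, 9, 16, 25, 36, 49, 64, 81, 100 the conclusion holds.
k = 121: 121 = 11² and 121 + 23 = 144 = 12².
So k = 121 is the smallest counterexample.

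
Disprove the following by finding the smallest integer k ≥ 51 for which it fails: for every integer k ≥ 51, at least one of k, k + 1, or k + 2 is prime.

k = 54

Check each integer k ≥ 51 in order until k, k + 1, k + 2 are all composite.
k = 51: 53 is prime.
k = 52: 53 is prime.
k = 53: 53 is prime.
k = 54: 54 = 2 × 27; 55 = 5 × 11; 56 = 2 × 28 — all composite.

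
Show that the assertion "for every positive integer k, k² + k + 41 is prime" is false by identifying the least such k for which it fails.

k = 40

For k = 1, 2, 3, 4, …, 37, 38, 39 the conclusion holds.
k = 40: k² + k + 41 = 1681 = 41 × 41, composite.
Thus k = 40 disproves the claim, and no smaller k works.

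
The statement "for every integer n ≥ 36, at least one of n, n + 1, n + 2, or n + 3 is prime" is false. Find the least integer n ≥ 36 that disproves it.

n = 48

A counterexample is any integer n ≥ 36 such that n, n + 1, n + 2, n + 3 are all composite; we check each in order.
For n = 36, 37, 38, 39, …, 45, 46, 47 the conclusion holds.
n = 48: 48 = 2 × 24; 49 = 7 × 7; 50 = 2 × 25; 51 = 3 × 17 — all composite.
So n = 48 is the smallest counterexample.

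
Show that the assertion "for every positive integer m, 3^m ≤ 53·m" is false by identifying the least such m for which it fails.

m = 6

Check each positive integer m in order until 3^m > 53·m.
m = 1: 3^m = 3 and 53·m = 53, so 3 ≤ 53.
m = 2: 3^m = 9 and 53·m = 106, so 9 ≤ 106.
m = 3: 3^m = 27 and 53·m = 159, so 27 ≤ 159.
m = 4: 3^m = 81 and 53·m = 212, so 81 ≤ 212.
m = 5: 3^m = 243 and 53·m = 265, so 243 ≤ 265.
m = 6: 3^m = 729 and 53·m = 318, so 729 > 318.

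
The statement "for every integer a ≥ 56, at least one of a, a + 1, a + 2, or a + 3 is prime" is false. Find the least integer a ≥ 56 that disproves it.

We need the least integer a ≥ 56 for which a, a + 1, a + 2, a + 3 are all composite.
a = 56: 59 is prime.
a = 57: 59 is prime.
a = 58: 59 is prime.
a = 59: 59 is prime.
a = 60: 61 is prime.
a = 61: 61 is prime.
a = 62: 62 = 2 × 31; 63 = 3 × 21; 64 = 2 × 32; 65 = 5 × 13 — all composite.
Hence a = 62 is a counterexample.

a = 62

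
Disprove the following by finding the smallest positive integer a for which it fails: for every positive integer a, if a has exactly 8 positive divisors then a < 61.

a = 66

Check each positive integer a in order until a has exactly 8 positive divisors but the claim fails.
For a = 24, 30, 40, 42, 54, 56 the conclusion holds.
a = 66: τ(66) = 8; 66 ≥ 61.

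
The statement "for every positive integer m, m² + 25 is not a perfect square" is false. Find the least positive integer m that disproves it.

m = 12

For m = 1, 2, 3, 4, …, 9, 10, 11 the conclusion holds.
m = 12: 12² + 25 = 169 = 13², a perfect square.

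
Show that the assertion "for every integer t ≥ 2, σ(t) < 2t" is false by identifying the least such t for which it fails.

We need the least integer t ≥ 2 for which the claim fails.
t = 2: σ(2) = 3; 3 < 4.
t = 3: σ(3) = 4; 4 < 6.
t = 4: σ(4) = 7; 7 < 8.
t = 5: σ(5) = 6; 6 < 10.
t = 6: σ(6) = 12; 12 ≥ 12.

t = 6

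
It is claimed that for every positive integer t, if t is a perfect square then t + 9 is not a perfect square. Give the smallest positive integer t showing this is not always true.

Check each positive integer t in order until t is a perfect square but t + 9 is a perfect square.
t = 1: 1 + 9 = 10, not a perfect square.
t = 4: 4 + 9 = 13, not a perfect square.
t = 9: 9 + 9 = 18, not a perfect square.
t = 16: 16 = 4² and 16 + 9 = 25 = 5².

t = 16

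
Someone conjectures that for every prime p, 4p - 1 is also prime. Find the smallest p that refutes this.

p = 7

A counterexample is any prime p such that 4p - 1 is not prime; we check each in order.
p = 2: 4p - 1 = 7, prime.
p = 3: 4p - 1 = 11, prime.
p = 5: 4p - 1 = 19, prime.
p = 7: 4p - 1 = 27 = 3 × 9, not prime.
So p = 7 is the smallest counterexample.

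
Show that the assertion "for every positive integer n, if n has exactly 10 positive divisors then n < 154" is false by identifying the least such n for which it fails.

n = 48: τ(48) = 10; 48 < 154.
n = 80: τ(80) = 10; 80 < 154.
n = 112: τ(112) = 10; 112 < 154.
n = 162: τ(162) = 10; 162 ≥ 154.
Hence n = 162 is a counterexample.

n = 162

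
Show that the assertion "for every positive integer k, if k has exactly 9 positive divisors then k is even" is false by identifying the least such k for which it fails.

k = 225

We need the least positive integer k for which k has exactly 9 positive divisors but k is odd.
k = 36: divisors of 36: 9 divisors; 36 is even.
k = 100: divisors of 100: 9 divisors; 100 is even.
k = 196: divisors of 196: 9 divisors; 196 is even.
k = 225: divisors of 225: 9 divisors; 225 is odd.
So k = 225 is the smallest counterexample.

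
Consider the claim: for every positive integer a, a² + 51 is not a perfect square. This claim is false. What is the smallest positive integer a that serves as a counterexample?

a = 7

The first 6 eligible values, up to a = 6, all satisfy the conclusion.
a = 7: 7² + 51 = 100 = 10², a perfect square.
So a = 7 is the smallest counterexample.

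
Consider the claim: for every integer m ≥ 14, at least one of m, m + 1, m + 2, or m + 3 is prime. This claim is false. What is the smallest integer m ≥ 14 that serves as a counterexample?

The first 10 eligible values, up to m = 23, all satisfy the conclusion.
m = 24: 24 = 2 × 12; 25 = 5 × 5; 26 = 2 × 13; 27 = 3 × 9 — all composite.

m = 24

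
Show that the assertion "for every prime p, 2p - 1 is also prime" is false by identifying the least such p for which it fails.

A counterexample is any prime p such that 2p - 1 is not prime; we check each in order.
p = 2: 2p - 1 = 3, prime.
p = 3: 2p - 1 = 5, prime.
p = 5: 2p - 1 = 9 = 3 × 3, not prime.
Thus p = 5 disproves the claim, and no smaller p works.

p = 5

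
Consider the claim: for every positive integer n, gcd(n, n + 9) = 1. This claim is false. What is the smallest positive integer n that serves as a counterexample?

A counterexample is any positive integer n such that gcd(n, n + 9) > 1; we check each in order.
For n = 1, 2 the conclusion holds.
n = 3: gcd(3, 12) = 3.

n = 3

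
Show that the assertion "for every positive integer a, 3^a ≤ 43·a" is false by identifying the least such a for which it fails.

a = 5

Check each positive integer a in order until 3^a > 43·a.
The first 4 eligible values, up to a = 4, all satisfy the conclusion.
a = 5: 3^a = 243 and 43·a = 215, so 243 > 215.
Hence a = 5 is a counterexample.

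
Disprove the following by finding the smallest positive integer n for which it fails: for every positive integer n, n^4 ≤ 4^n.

n = 3

A counterexample is any positive integer n such that n^4 > 4^n; we check each in order.
For n = 1, 2 the conclusion holds.
n = 3: n^4 = 81 and 4^n = 64, so 81 > 64.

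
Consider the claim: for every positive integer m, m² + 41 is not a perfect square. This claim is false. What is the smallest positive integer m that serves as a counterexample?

m = 20

Check each positive integer m in order until m² + 41 is a perfect square.
For m = 1, 2, 3, 4, …, 17, 18, 19 the conclusion holds.
m = 20: 20² + 41 = 441 = 21², a perfect square.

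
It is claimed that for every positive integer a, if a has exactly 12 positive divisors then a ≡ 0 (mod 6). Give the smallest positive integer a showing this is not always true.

Check each positive integer a in order until a has exactly 12 positive divisors but the claim fails.
For a = 60, 72, 84, 90, 96, 108, 126, 132 the conclusion holds.
a = 140: τ(140) = 12; 140 ≡ 2 (mod 6).
Thus a = 140 disproves the claim, and no smaller a works.

a = 140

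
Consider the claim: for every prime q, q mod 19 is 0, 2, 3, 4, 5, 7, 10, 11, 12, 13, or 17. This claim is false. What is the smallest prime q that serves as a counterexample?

q = 37

For q = 2, 3, 5, 7, …, 23, 29, 31 the conclusion holds.
q = 37: 37 mod 19 = 18 — not in {0, 2, 3, 4, 5, 7, 10, 11, 12, 13, 17}.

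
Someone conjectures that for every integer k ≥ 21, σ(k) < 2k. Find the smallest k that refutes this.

Check each integer k ≥ 21 in order until the claim fails.
k = 21: σ(21) = 32; 32 < 42.
k = 22: σ(22) = 36; 36 < 44.
k = 23: σ(23) = 24; 24 < 46.
k = 24: σ(24) = 60; 60 ≥ 48.
Hence k = 24 is a counterexample.

k = 24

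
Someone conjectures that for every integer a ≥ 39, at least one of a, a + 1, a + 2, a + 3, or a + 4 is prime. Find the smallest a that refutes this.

a = 48

Check each integer a ≥ 39 in order until a, a + 1, a + 2, a + 3, a + 4 are all composite.
For a = 39, 40, 41, 42, 43, 44, 45, 46, 47 the conclusion holds.
a = 48: 48 = 2 × 24; 49 = 7 × 7; 50 = 2 × 25; 51 = 3 × 17; 52 = 2 × 26 — all composite.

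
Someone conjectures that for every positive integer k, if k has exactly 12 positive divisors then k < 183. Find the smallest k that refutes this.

k = 198

For k = 60, 72, 84, 90, …, 150, 156, 160 the conclusion holds.
k = 198: τ(198) = 12; 198 ≥ 183.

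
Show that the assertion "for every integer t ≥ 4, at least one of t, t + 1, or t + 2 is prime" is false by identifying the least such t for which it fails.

t = 8

For t = 4, 5, 6, 7 the conclusion holds.
t = 8: 8 = 2 × 4; 9 = 3 × 3; 10 = 2 × 5 — all composite.
Thus t = 8 disproves the claim, and no smaller t works.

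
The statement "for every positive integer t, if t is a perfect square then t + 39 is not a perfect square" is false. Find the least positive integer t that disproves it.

t = 25

The first 4 eligible values, up to t = 16, all satisfy the conclusion.
t = 25: 25 = 5² and 25 + 39 = 64 = 8².
So t = 25 is the smallest counterexample.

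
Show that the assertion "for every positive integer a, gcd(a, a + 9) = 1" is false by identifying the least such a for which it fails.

a = 3

For a = 1, 2 the conclusion holds.
a = 3: gcd(3, 12) = 3.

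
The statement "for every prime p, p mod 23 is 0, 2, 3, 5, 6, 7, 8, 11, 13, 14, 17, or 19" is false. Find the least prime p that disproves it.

A counterexample is any prime p such that the claim fails; we check each in order.
For p = 2, 3, 5, 7, …, 29, 31, 37 the conclusion holds.
p = 41: 41 mod 23 = 18 — not in {0, 2, 3, 5, 6, 7, 8, 11, 13, 14, 17, 19}.

p = 41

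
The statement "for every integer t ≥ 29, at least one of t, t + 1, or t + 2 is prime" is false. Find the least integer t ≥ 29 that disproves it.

We need the least integer t ≥ 29 for which t, t + 1, t + 2 are all composite.
t = 29: 29 is prime.
t = 30: 31 is prime.
t = 31: 31 is prime.
t = 32: 32 = 2 × 16; 33 = 3 × 11; 34 = 2 × 17 — all composite.
Thus t = 32 disproves the claim, and no smaller t works.

t = 32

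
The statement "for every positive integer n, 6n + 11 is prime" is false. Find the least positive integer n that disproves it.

We need the least positive integer n for which 6n + 11 is not prime.
For n = 1, 2, 3 the conclusion holds.
n = 4: 6n + 11 = 35 = 5 × 7, composite.

n = 4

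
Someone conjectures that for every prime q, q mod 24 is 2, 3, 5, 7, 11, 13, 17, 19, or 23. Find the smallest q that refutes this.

Check each prime q in order until the claim fails.
The first 20 eligible values, up to q = 71, all satisfy the conclusion.
q = 73: 73 mod 24 = 1 — not in {2, 3, 5, 7, 11, 13, 17, 19, 23}.

q = 73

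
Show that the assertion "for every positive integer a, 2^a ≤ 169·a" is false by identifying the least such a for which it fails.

a = 11

A counterexample is any positive integer a such that 2^a > 169·a; we check each in order.
For a = 1, 2, 3, 4, 5, 6, 7, 8, 9, 10 the conclusion holds.
a = 11: 2^a = 2048 and 169·a = 1859, so 2048 > 1859.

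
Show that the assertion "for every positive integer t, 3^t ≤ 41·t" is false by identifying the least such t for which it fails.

t = 5

We need the least positive integer t for which 3^t > 41·t.
For t = 1, 2, 3, 4 the conclusion holds.
t = 5: 3^t = 243 and 41·t = 205, so 243 > 205.
Thus t = 5 disproves the claim, and no smaller t works.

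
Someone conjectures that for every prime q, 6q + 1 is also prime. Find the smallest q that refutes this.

A counterexample is any prime q such that 6q + 1 is not prime; we check each in order.
q = 2: 6q + 1 = 13, prime.
q = 3: 6q + 1 = 19, prime.
q = 5: 6q + 1 = 31, prime.
q = 7: 6q + 1 = 43, prime.
q = 11: 6q + 1 = 67, prime.
q = 13: 6q + 1 = 79, prime.
q = 17: 6q + 1 = 103, prime.
q = 19: 6q + 1 = 115 = 5 × 23, not prime.
Thus q = 19 disproves the claim, and no smaller q works.

q = 19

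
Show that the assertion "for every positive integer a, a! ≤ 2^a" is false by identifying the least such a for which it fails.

We need the least positive integer a for which a! > 2^a.
a = 1: a! = 1 and 2^a = 2, so 1 ≤ 2.
a = 2: a! = 2 and 2^a = 4, so 2 ≤ 4.
a = 3: a! = 6 and 2^a = 8, so 6 ≤ 8.
a = 4: a! = 24 and 2^a = 16, so 24 > 16.
Hence a = 4 is a counterexample.

a = 4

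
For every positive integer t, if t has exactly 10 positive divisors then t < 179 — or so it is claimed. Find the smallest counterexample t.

t = 208

t = 48: τ(48) = 10; 48 < 179.
t = 80: τ(80) = 10; 80 < 179.
t = 112: τ(112) = 10; 112 < 179.
t = 162: τ(162) = 10; 162 < 179.
t = 176: τ(176) = 10; 176 < 179.
t = 208: τ(208) = 10; 208 ≥ 179.
Hence t = 208 is a counterexample.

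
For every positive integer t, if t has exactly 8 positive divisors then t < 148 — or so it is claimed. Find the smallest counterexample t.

A counterexample is any positive integer t such that t has exactly 8 positive divisors but the claim fails; we check each in order.
For t = 24, 30, 40, 42, …, 135, 136, 138 the conclusion holds.
t = 152: τ(152) = 8; 152 ≥ 148.
So t = 152 is the smallest counterexample.

t = 152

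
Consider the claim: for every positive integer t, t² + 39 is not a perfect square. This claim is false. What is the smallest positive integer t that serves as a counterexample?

A counterexample is any positive integer t such that t² + 39 is a perfect square; we check each in order.
t = 1: 1² + 39 = 40, not a perfect square.
t = 2: 2² + 39 = 43, not a perfect square.
t = 3: 3² + 39 = 48, not a perfect square.
t = 4: 4² + 39 = 55, not a perfect square.
t = 5: 5² + 39 = 64 = 8², a perfect square.
Hence t = 5 is a counterexample.

t = 5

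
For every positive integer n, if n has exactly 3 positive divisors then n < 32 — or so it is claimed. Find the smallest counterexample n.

We need the least positive integer n for which n has exactly 3 positive divisors but the claim fails.
For n = 4, 9, 25 the conclusion holds.
n = 49: τ(49) = 3; 49 ≥ 32.

n = 49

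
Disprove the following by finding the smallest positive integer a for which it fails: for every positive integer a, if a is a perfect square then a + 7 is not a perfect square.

a = 9

A counterexample is any positive integer a such that a is a perfect square but a + 7 is a perfect square; we check each in order.
a = 1: 1 + 7 = 8, not a perfect square.
a = 4: 4 + 7 = 11, not a perfect square.
a = 9: 9 = 3² and 9 + 7 = 16 = 4².
Hence a = 9 is a counterexample.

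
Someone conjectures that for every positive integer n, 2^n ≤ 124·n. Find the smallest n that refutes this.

n = 11

We need the least positive integer n for which 2^n > 124·n.
For n = 1, 2, 3, 4, 5, 6, 7, 8, 9, 10 the conclusion holds.
n = 11: 2^n = 2048 and 124·n = 1364, so 2048 > 1364.
So n = 11 is the smallest counterexample.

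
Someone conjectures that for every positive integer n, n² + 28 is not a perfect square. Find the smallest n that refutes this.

n = 6

We need the least positive integer n for which n² + 28 is a perfect square.
The first 5 eligible values, up to n = 5, all satisfy the conclusion.
n = 6: 6² + 28 = 64 = 8², a perfect square.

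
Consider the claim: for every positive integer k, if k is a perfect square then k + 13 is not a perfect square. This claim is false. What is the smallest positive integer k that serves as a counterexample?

k = 36

A counterexample is any positive integer k such that k is a perfect square but k + 13 is a perfect square; we check each in order.
The first 5 eligible values, up to k = 25, all satisfy the conclusion.
k = 36: 36 = 6² and 36 + 13 = 49 = 7².
Hence k = 36 is a counterexample.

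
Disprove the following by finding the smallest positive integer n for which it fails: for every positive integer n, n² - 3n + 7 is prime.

n = 6

We need the least positive integer n for which n² - 3n + 7 is not prime.
The first 5 eligible values, up to n = 5, all satisfy the conclusion.
n = 6: n² - 3n + 7 = 25 = 5 × 5, composite.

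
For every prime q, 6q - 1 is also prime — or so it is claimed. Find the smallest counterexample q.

Check each prime q in order until 6q - 1 is not prime.
For q = 2, 3, 5, 7 the conclusion holds.
q = 11: 6q - 1 = 65 = 5 × 13, not prime.

q = 11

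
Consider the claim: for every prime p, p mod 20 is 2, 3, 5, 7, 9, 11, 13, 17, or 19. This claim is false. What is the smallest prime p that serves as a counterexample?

We need the least prime p for which the claim fails.
For p = 2, 3, 5, 7, …, 29, 31, 37 the conclusion holds.
p = 41: 41 mod 20 = 1 — not in {2, 3, 5, 7, 9, 11, 13, 17, 19}.
Thus p = 41 disproves the claim, and no smaller p works.

p = 41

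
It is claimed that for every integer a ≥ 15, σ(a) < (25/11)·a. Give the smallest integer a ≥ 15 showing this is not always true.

For a = 15, 16, 17, 18, 19, 20, 21, 22, 23 the conclusion holds.
a = 24: σ(24) = 60; 60 ≥ 600/11.
Thus a = 24 disproves the claim, and no smaller a works.

a = 24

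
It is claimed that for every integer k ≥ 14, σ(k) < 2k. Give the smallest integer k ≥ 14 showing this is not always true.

k = 18

A counterexample is any integer k ≥ 14 such that the claim fails; we check each in order.
k = 14: σ(14) = 24; 24 < 28.
k = 15: σ(15) = 24; 24 < 30.
k = 16: σ(16) = 31; 31 < 32.
k = 17: σ(17) = 18; 18 < 34.
k = 18: σ(18) = 39; 39 ≥ 36.
So k = 18 is the smallest counterexample.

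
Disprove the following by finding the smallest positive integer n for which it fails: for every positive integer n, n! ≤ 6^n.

We need the least positive integer n for which n! > 6^n.
The first 13 eligible values, up to n = 13, all satisfy the conclusion.
n = 14: n! = 87178291200 and 6^n = 78364164096, so 87178291200 > 78364164096.

n = 14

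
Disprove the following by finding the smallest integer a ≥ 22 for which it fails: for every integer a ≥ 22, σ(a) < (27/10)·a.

a = 60

We need the least integer a ≥ 22 for which the claim fails.
The first 38 eligible values, up to a = 59, all satisfy the conclusion.
a = 60: σ(60) = 168; 168 ≥ 162.
So a = 60 is the smallest counterexample.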